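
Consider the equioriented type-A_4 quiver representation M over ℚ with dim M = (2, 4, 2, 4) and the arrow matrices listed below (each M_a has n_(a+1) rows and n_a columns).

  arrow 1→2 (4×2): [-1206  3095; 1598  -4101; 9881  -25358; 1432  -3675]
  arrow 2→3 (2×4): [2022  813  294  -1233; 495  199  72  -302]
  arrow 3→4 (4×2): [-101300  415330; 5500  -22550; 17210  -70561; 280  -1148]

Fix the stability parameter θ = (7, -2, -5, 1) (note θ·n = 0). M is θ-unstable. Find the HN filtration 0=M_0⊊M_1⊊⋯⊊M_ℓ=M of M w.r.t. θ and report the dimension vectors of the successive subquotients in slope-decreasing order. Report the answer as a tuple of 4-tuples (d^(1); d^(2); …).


Barcode: M ≅ I[1,2]^2, I[2,3], I[2,4], I[4,4]^3. HN layers by μ_θ (3 steps, strictly decreasing):
  μ^(1)=5/2; μ^(2)=1; μ^(3)=-7/2

((2, 2, 0, 0); (0, 0, 0, 4); (0, 2, 2, 0))


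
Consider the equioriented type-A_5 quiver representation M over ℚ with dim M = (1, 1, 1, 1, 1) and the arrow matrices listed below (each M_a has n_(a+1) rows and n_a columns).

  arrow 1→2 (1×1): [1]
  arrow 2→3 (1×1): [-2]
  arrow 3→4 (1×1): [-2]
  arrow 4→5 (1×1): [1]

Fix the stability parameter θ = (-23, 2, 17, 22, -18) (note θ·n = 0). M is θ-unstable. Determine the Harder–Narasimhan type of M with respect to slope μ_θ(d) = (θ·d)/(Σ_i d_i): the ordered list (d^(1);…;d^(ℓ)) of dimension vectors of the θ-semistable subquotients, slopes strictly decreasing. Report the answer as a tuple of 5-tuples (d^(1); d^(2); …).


Via rank(M_{q-1}∘⋯∘M_p): M ≅ I[1,5].
μ_θ-semistable layers: μ^(1)=7; μ^(2)=2; μ^(3)=-23

((0, 0, 1, 1, 1); (0, 1, 0, 0, 0); (1, 0, 0, 0, 0))


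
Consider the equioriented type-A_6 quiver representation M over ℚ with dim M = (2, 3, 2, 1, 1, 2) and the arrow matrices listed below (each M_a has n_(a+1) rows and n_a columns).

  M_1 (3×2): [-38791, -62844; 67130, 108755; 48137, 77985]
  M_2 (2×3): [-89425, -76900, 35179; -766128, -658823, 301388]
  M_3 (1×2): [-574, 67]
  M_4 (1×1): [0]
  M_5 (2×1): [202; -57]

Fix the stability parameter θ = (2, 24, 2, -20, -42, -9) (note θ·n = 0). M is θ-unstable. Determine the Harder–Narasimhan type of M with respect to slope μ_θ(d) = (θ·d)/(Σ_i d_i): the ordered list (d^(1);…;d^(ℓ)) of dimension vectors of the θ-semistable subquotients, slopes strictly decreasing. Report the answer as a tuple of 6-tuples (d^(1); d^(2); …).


Interval decomposition of M: I[1,3], I[1,4], I[2,2], I[5,6], I[6,6].
HN type (ℓ=5): μ^(1)=24; μ^(2)=13; μ^(3)=2; μ^(4)=-9; μ^(5)=-42

((0, 1, 0, 0, 0, 0); (0, 1, 1, 0, 0, 0); (2, 1, 1, 1, 0, 0); (0, 0, 0, 0, 0, 2); (0, 0, 0, 0, 1, 0))


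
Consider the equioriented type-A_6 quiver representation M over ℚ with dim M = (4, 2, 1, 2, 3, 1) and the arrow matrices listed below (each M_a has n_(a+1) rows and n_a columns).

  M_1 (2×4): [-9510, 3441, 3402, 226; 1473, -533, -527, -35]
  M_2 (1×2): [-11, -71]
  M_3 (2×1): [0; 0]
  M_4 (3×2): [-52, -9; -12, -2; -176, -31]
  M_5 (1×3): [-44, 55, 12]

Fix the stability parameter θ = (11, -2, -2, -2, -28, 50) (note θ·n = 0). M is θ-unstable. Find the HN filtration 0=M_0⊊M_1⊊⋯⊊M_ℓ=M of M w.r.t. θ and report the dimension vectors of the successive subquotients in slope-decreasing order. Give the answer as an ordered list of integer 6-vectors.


Barcode: M ≅ I[1,1]^2, I[1,2], I[1,3], I[4,5], I[4,6], I[5,5]. HN layers by μ_θ (6 steps, strictly decreasing):
  μ^(1)=50; μ^(2)=11; μ^(3)=9/2; μ^(4)=7/3; μ^(5)=-15; μ^(6)=-28

((0, 0, 0, 0, 0, 1); (2, 0, 0, 0, 0, 0); (1, 1, 0, 0, 0, 0); (1, 1, 1, 0, 0, 0); (0, 0, 0, 2, 2, 0); (0, 0, 0, 0, 1, 0))


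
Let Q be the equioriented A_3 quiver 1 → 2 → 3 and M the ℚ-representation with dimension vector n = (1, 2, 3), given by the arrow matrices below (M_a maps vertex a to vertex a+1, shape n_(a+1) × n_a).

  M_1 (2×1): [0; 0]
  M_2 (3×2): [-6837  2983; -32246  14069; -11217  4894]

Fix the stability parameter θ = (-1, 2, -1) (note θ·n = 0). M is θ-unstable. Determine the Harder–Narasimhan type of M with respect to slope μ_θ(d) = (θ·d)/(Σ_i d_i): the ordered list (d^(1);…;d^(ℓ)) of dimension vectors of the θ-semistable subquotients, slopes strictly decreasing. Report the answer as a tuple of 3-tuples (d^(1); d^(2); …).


Via rank(M_{q-1}∘⋯∘M_p): M ≅ I[1,1], I[2,3]^2, I[3,3].
μ_θ-semistable layers: μ^(1)=1/2; μ^(2)=-1

((0, 2, 2); (1, 0, 1))


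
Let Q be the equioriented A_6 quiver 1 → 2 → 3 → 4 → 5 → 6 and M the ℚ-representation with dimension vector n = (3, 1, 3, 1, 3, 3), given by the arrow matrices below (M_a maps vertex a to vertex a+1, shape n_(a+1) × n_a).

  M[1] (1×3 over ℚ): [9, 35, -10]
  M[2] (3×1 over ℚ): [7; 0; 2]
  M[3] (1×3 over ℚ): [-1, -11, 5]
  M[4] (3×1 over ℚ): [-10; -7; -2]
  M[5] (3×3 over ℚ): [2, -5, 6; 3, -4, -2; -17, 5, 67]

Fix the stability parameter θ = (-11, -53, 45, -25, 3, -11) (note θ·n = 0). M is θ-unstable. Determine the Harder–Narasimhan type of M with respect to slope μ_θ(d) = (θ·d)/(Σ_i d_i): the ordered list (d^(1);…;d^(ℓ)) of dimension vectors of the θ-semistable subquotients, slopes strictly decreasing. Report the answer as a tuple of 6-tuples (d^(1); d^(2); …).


Barcode: M ≅ I[1,1]^2, I[1,6], I[3,3]^2, I[5,6]^2. HN layers by μ_θ (5 steps, strictly decreasing):
  μ^(1)=45; μ^(2)=3; μ^(3)=-4; μ^(4)=-11; μ^(5)=-32

((0, 0, 2, 0, 0, 0); (0, 0, 1, 1, 1, 1); (0, 0, 0, 0, 2, 2); (2, 0, 0, 0, 0, 0); (1, 1, 0, 0, 0, 0))


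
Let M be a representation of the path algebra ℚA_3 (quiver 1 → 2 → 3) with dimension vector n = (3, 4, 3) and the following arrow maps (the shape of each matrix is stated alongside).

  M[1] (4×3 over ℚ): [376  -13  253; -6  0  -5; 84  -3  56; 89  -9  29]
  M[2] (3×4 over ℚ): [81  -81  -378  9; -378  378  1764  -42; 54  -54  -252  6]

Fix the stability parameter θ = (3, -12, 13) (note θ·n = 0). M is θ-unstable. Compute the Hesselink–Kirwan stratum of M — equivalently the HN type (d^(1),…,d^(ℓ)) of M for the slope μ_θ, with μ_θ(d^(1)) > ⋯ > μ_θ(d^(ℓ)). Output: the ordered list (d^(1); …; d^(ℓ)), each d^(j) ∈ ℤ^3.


Interval decomposition of M: I[1,2]^2, I[1,3], I[2,2], I[3,3]^2.
HN type (ℓ=3): μ^(1)=13; μ^(2)=-9/2; μ^(3)=-12

((0, 0, 3); (3, 3, 0); (0, 1, 0))


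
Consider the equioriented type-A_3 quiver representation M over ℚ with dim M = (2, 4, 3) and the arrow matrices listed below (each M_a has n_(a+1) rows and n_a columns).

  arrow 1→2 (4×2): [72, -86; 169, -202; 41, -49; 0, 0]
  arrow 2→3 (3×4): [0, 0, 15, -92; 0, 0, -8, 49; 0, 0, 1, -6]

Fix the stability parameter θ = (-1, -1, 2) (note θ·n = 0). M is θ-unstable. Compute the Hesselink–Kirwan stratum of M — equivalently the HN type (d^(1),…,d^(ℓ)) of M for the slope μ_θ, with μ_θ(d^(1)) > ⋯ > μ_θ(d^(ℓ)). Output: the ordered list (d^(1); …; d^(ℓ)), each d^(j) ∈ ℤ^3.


Via rank(M_{q-1}∘⋯∘M_p): M ≅ I[1,2], I[1,3], I[2,2], I[2,3], I[3,3].
μ_θ-semistable layers: μ^(1)=2; μ^(2)=-1

((0, 0, 3); (2, 4, 0))


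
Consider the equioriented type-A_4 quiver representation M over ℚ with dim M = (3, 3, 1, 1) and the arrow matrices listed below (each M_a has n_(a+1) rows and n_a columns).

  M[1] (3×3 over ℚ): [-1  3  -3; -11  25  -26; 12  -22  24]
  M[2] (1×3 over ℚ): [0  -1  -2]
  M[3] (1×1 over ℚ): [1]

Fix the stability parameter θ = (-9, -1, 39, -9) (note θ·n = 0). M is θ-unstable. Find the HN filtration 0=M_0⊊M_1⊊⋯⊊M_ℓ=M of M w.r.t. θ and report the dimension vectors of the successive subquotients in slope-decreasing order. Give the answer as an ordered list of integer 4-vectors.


Barcode: M ≅ I[1,2]^2, I[1,4]. HN layers by μ_θ (3 steps, strictly decreasing):
  μ^(1)=15; μ^(2)=-1; μ^(3)=-9

((0, 0, 1, 1); (0, 3, 0, 0); (3, 0, 0, 0))


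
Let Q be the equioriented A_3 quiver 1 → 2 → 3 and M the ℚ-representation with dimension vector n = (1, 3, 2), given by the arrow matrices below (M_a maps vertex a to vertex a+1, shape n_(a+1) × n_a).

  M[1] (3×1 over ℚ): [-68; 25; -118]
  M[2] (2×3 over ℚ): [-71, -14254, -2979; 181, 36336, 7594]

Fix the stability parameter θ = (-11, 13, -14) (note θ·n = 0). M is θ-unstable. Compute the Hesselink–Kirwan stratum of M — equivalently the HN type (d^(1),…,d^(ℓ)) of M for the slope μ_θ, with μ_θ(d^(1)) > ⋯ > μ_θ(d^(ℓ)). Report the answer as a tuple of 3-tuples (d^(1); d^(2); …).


Interval decomposition of M: I[1,2], I[2,3]^2.
HN type (ℓ=3): μ^(1)=13; μ^(2)=-1/2; μ^(3)=-11

((0, 1, 0); (0, 2, 2); (1, 0, 0))


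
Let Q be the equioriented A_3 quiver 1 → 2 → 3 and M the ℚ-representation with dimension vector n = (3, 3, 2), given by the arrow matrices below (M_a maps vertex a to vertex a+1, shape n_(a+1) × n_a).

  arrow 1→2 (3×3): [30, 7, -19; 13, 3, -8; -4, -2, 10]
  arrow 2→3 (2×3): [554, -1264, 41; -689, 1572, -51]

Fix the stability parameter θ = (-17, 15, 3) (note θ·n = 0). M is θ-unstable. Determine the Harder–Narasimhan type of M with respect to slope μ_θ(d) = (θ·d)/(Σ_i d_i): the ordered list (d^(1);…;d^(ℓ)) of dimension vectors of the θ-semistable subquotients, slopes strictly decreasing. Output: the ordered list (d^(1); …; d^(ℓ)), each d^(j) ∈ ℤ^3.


Barcode: M ≅ I[1,1], I[1,2], I[1,3], I[2,3]. HN layers by μ_θ (3 steps, strictly decreasing):
  μ^(1)=15; μ^(2)=9; μ^(3)=-17

((0, 1, 0); (0, 2, 2); (3, 0, 0))


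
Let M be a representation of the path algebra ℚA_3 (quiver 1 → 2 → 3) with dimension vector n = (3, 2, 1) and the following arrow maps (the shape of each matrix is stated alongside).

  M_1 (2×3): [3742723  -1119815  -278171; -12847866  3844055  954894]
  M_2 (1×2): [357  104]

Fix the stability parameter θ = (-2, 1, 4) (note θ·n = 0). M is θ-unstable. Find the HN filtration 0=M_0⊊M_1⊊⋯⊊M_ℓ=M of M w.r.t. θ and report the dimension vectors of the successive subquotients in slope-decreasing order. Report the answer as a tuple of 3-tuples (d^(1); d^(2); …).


Barcode: M ≅ I[1,1], I[1,2], I[1,3]. HN layers by μ_θ (3 steps, strictly decreasing):
  μ^(1)=4; μ^(2)=1; μ^(3)=-2

((0, 0, 1); (0, 2, 0); (3, 0, 0))


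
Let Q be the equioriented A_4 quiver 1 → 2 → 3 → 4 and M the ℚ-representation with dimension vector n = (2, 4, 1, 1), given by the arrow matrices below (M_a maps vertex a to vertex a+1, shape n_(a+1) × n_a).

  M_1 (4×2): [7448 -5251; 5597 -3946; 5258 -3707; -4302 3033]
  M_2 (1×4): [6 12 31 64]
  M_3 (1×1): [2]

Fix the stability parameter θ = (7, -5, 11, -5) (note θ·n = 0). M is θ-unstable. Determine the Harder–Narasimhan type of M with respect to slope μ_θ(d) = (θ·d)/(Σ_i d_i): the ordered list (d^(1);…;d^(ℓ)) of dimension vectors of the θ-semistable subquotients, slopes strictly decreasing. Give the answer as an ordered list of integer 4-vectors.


Barcode: M ≅ I[1,2], I[1,4], I[2,2]^2. HN layers by μ_θ (3 steps, strictly decreasing):
  μ^(1)=3; μ^(2)=1; μ^(3)=-5

((0, 0, 1, 1); (2, 2, 0, 0); (0, 2, 0, 0))


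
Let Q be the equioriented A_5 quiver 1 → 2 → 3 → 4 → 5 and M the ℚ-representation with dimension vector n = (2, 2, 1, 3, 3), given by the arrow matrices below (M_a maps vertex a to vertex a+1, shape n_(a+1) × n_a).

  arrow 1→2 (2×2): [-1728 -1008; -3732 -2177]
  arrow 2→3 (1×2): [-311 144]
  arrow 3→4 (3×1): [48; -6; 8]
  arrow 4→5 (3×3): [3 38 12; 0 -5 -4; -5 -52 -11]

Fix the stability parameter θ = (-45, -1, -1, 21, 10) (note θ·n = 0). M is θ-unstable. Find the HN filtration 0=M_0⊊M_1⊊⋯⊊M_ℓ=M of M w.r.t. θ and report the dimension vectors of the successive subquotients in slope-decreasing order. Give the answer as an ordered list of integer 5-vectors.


Interval decomposition of M: I[1,1], I[1,2], I[2,5], I[4,5]^2.
HN type (ℓ=3): μ^(1)=31/2; μ^(2)=-1; μ^(3)=-45

((0, 0, 0, 3, 3); (0, 2, 1, 0, 0); (2, 0, 0, 0, 0))


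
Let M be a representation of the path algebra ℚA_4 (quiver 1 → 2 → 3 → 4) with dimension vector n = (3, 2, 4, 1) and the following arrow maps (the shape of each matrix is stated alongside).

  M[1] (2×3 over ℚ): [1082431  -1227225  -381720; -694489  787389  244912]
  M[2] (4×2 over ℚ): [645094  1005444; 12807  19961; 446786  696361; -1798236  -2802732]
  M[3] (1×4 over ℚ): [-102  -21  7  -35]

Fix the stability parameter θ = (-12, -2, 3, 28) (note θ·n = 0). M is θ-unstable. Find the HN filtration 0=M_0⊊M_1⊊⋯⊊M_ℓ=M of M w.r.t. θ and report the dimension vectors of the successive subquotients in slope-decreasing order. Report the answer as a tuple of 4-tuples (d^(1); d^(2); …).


Barcode: M ≅ I[1,1], I[1,3], I[1,4], I[3,3]^2. HN layers by μ_θ (4 steps, strictly decreasing):
  μ^(1)=28; μ^(2)=3; μ^(3)=-2; μ^(4)=-12

((0, 0, 0, 1); (0, 0, 4, 0); (0, 2, 0, 0); (3, 0, 0, 0))


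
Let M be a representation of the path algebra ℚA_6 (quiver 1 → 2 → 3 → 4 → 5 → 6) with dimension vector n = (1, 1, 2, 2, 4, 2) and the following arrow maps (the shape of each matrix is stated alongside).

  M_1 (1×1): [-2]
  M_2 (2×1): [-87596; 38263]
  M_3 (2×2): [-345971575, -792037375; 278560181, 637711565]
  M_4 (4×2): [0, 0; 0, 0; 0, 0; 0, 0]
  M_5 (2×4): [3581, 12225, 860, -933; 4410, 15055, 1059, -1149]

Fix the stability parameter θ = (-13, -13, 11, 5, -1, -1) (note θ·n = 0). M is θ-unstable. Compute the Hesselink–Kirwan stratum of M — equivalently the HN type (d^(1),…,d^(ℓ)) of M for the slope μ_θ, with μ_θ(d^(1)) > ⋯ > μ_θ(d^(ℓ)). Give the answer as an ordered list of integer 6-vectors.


Barcode: M ≅ I[1,4], I[3,3], I[4,4], I[5,5]^2, I[5,6]^2. HN layers by μ_θ (5 steps, strictly decreasing):
  μ^(1)=11; μ^(2)=8; μ^(3)=5; μ^(4)=-1; μ^(5)=-13

((0, 0, 1, 0, 0, 0); (0, 0, 1, 1, 0, 0); (0, 0, 0, 1, 0, 0); (0, 0, 0, 0, 4, 2); (1, 1, 0, 0, 0, 0))


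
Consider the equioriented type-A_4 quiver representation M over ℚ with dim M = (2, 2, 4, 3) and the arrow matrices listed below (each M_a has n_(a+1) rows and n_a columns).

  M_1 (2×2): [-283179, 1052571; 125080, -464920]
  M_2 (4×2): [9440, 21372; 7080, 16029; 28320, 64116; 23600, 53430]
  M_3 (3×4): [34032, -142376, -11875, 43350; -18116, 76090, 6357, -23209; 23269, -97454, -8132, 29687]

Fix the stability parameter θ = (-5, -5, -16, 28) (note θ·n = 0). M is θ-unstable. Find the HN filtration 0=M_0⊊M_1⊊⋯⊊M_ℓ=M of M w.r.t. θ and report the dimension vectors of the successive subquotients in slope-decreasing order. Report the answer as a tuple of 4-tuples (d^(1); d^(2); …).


Via rank(M_{q-1}∘⋯∘M_p): M ≅ I[1,1], I[1,2], I[2,3], I[3,4]^3.
μ_θ-semistable layers: μ^(1)=28; μ^(2)=-5; μ^(3)=-21/2; μ^(4)=-16

((0, 0, 0, 3); (2, 1, 0, 0); (0, 1, 1, 0); (0, 0, 3, 0))


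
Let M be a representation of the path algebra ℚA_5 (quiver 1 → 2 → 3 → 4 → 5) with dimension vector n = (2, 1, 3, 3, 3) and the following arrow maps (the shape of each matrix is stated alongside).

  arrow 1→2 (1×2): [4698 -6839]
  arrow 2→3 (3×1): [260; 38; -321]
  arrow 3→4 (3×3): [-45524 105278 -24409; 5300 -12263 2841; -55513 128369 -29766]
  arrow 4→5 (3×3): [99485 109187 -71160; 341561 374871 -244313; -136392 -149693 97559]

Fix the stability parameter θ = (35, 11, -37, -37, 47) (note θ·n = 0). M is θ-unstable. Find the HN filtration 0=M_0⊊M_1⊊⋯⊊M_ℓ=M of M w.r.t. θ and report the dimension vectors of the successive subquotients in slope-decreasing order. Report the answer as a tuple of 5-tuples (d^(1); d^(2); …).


Barcode: M ≅ I[1,1], I[1,5], I[3,5]^2. HN layers by μ_θ (4 steps, strictly decreasing):
  μ^(1)=47; μ^(2)=35; μ^(3)=-7; μ^(4)=-37

((0, 0, 0, 0, 3); (1, 0, 0, 0, 0); (1, 1, 1, 1, 0); (0, 0, 2, 2, 0))


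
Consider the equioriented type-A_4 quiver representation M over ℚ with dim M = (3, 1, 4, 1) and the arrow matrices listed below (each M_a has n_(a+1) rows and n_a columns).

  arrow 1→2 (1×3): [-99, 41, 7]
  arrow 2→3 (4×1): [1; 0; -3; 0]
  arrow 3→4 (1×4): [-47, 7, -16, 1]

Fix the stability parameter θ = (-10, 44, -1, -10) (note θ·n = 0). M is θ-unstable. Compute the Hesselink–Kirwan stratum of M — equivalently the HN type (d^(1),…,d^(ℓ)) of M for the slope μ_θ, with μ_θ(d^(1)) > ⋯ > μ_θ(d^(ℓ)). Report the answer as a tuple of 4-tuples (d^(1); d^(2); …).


Barcode: M ≅ I[1,1]^2, I[1,4], I[3,3]^3. HN layers by μ_θ (3 steps, strictly decreasing):
  μ^(1)=11; μ^(2)=-1; μ^(3)=-10

((0, 1, 1, 1); (0, 0, 3, 0); (3, 0, 0, 0))


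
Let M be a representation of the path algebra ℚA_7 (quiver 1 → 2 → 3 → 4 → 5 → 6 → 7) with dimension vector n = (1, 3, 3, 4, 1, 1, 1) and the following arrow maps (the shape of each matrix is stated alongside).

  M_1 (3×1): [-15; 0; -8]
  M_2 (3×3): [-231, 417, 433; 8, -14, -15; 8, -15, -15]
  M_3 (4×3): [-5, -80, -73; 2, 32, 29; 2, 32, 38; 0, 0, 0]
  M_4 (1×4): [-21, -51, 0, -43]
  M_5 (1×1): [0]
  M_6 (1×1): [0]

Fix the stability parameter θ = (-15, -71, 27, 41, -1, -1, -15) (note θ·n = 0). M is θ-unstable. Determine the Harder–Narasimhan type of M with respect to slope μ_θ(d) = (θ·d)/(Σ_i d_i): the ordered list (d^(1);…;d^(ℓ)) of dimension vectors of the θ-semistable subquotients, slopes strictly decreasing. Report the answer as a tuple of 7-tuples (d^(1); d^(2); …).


Barcode: M ≅ I[1,5], I[2,3], I[2,4], I[4,4]^2, I[6,6], I[7,7]. HN layers by μ_θ (7 steps, strictly decreasing):
  μ^(1)=41; μ^(2)=27; μ^(3)=67/3; μ^(4)=-1; μ^(5)=-15; μ^(6)=-43; μ^(7)=-71

((0, 0, 0, 3, 0, 0, 0); (0, 0, 2, 0, 0, 0, 0); (0, 0, 1, 1, 1, 0, 0); (0, 0, 0, 0, 0, 1, 0); (0, 0, 0, 0, 0, 0, 1); (1, 1, 0, 0, 0, 0, 0); (0, 2, 0, 0, 0, 0, 0))


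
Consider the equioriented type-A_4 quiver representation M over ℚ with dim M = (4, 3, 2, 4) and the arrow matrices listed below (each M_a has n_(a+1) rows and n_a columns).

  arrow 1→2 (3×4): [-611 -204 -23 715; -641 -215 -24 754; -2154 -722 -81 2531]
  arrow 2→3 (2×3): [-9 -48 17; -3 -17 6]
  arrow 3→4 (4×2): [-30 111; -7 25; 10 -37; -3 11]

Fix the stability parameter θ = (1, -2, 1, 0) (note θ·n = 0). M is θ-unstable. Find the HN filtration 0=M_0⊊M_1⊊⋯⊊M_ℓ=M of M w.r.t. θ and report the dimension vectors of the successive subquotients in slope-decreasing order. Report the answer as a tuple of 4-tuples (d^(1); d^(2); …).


Via rank(M_{q-1}∘⋯∘M_p): M ≅ I[1,1], I[1,2], I[1,4]^2, I[4,4]^2.
μ_θ-semistable layers: μ^(1)=1; μ^(2)=1/2; μ^(3)=0; μ^(4)=-1/2

((1, 0, 0, 0); (0, 0, 2, 2); (0, 0, 0, 2); (3, 3, 0, 0))


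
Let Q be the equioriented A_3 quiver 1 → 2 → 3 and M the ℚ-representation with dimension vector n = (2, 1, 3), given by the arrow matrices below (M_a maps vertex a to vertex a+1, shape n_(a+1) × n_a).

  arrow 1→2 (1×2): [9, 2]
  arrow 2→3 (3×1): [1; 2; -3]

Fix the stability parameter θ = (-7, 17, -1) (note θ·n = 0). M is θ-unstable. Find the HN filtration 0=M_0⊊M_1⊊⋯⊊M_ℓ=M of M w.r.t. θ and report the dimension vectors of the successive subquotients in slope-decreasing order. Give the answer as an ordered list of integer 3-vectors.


Interval decomposition of M: I[1,1], I[1,3], I[3,3]^2.
HN type (ℓ=3): μ^(1)=8; μ^(2)=-1; μ^(3)=-7

((0, 1, 1); (0, 0, 2); (2, 0, 0))


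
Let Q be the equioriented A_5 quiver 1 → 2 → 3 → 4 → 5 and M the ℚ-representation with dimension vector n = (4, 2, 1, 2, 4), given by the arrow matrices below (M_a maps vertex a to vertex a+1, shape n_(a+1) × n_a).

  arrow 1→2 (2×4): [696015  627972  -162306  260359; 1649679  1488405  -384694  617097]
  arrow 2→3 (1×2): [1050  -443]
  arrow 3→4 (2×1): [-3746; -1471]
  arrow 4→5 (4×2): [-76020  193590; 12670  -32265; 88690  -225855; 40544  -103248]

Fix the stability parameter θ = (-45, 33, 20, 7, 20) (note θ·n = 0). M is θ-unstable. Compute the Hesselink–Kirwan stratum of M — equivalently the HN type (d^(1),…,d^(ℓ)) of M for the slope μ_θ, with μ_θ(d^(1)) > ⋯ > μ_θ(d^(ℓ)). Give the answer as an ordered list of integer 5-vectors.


Barcode: M ≅ I[1,1]^2, I[1,2], I[1,5], I[4,4], I[5,5]^3. HN layers by μ_θ (4 steps, strictly decreasing):
  μ^(1)=33; μ^(2)=20; μ^(3)=7; μ^(4)=-45

((0, 1, 0, 0, 0); (0, 1, 1, 1, 4); (0, 0, 0, 1, 0); (4, 0, 0, 0, 0))


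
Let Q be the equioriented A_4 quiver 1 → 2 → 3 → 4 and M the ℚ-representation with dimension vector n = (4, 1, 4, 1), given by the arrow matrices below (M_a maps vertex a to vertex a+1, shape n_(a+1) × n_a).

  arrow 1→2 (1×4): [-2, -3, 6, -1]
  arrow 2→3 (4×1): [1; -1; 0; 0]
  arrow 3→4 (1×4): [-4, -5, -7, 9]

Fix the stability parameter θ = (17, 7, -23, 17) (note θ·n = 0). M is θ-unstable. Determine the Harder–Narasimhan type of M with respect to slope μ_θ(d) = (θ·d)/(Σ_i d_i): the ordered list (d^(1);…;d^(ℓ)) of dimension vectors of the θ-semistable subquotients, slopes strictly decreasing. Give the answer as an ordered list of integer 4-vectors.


Interval decomposition of M: I[1,1]^3, I[1,4], I[3,3]^3.
HN type (ℓ=3): μ^(1)=17; μ^(2)=1/3; μ^(3)=-23

((3, 0, 0, 1); (1, 1, 1, 0); (0, 0, 3, 0))


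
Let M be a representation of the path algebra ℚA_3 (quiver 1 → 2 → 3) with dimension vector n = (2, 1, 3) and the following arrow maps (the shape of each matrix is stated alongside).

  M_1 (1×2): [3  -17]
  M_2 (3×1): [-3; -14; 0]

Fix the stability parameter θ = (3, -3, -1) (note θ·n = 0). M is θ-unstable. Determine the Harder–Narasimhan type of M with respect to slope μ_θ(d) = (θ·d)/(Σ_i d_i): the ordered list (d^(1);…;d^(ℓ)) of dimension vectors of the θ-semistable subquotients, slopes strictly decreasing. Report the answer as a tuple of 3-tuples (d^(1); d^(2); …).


Via rank(M_{q-1}∘⋯∘M_p): M ≅ I[1,1], I[1,3], I[3,3]^2.
μ_θ-semistable layers: μ^(1)=3; μ^(2)=-1/3; μ^(3)=-1

((1, 0, 0); (1, 1, 1); (0, 0, 2))


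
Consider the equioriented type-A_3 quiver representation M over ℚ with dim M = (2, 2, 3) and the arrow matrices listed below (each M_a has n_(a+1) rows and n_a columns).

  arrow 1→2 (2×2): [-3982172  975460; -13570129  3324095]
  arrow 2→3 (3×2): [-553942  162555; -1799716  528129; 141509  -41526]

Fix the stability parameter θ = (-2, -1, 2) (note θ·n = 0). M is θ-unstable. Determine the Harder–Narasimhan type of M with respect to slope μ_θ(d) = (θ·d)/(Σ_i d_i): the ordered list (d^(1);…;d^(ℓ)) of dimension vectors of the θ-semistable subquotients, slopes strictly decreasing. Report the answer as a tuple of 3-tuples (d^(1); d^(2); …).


Via rank(M_{q-1}∘⋯∘M_p): M ≅ I[1,1], I[1,3], I[2,3], I[3,3].
μ_θ-semistable layers: μ^(1)=2; μ^(2)=-1; μ^(3)=-2

((0, 0, 3); (0, 2, 0); (2, 0, 0))


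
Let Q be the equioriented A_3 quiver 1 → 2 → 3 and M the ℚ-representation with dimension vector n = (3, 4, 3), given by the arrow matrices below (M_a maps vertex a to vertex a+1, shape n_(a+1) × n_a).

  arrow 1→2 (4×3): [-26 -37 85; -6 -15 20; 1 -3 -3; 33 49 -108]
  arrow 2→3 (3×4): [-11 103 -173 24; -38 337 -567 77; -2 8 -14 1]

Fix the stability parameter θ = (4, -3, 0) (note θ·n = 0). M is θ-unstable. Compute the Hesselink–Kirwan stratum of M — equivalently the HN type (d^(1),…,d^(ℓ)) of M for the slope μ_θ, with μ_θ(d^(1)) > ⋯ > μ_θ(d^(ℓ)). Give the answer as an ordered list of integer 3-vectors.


Via rank(M_{q-1}∘⋯∘M_p): M ≅ I[1,2], I[1,3]^2, I[2,3].
μ_θ-semistable layers: μ^(1)=1/2; μ^(2)=1/3; μ^(3)=0; μ^(4)=-3

((1, 1, 0); (2, 2, 2); (0, 0, 1); (0, 1, 0))


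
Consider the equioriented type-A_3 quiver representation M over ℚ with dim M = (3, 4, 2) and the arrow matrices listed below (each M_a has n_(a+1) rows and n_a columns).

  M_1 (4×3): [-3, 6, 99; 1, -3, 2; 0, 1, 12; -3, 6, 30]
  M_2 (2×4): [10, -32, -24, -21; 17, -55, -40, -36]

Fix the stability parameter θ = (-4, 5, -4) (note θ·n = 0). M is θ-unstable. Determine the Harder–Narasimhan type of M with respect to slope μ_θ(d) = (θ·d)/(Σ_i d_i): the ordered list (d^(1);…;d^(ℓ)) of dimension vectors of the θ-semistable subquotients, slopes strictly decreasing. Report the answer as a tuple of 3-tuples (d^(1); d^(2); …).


Barcode: M ≅ I[1,2], I[1,3]^2, I[2,2]. HN layers by μ_θ (3 steps, strictly decreasing):
  μ^(1)=5; μ^(2)=1/2; μ^(3)=-4

((0, 2, 0); (0, 2, 2); (3, 0, 0))


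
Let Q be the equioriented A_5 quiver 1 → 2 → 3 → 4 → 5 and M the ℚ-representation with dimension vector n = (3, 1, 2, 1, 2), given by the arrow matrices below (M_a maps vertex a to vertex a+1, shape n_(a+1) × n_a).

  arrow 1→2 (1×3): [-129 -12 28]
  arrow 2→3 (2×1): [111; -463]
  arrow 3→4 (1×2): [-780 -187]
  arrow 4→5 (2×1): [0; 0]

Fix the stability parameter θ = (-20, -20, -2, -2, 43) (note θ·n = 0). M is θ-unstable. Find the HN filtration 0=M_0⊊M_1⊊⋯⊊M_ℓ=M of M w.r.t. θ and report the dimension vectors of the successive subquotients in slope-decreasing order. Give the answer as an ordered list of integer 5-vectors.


Via rank(M_{q-1}∘⋯∘M_p): M ≅ I[1,1]^2, I[1,4], I[3,3], I[5,5]^2.
μ_θ-semistable layers: μ^(1)=43; μ^(2)=-2; μ^(3)=-20

((0, 0, 0, 0, 2); (0, 0, 2, 1, 0); (3, 1, 0, 0, 0))


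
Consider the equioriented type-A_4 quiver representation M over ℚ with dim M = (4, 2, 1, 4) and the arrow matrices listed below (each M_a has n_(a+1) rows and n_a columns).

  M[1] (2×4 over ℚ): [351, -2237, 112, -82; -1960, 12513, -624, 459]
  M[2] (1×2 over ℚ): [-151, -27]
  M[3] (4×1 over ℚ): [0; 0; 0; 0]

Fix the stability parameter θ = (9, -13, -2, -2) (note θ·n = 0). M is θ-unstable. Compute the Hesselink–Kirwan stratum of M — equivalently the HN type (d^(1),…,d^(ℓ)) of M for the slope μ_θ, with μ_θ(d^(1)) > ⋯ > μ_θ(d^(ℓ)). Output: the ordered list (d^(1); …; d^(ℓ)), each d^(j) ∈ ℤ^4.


Via rank(M_{q-1}∘⋯∘M_p): M ≅ I[1,1]^2, I[1,2], I[1,3], I[4,4]^4.
μ_θ-semistable layers: μ^(1)=9; μ^(2)=-2

((2, 0, 0, 0); (2, 2, 1, 4))


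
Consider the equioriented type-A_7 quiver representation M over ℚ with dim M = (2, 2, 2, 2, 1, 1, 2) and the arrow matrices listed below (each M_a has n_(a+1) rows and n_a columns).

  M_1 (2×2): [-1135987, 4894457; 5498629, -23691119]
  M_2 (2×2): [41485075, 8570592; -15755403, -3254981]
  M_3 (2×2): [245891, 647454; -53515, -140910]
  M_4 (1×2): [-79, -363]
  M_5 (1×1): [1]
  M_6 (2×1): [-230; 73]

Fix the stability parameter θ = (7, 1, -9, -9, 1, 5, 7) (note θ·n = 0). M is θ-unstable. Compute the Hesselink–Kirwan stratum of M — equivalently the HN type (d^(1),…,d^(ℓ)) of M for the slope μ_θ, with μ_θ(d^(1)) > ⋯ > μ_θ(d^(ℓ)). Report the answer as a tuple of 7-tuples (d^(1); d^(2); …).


Via rank(M_{q-1}∘⋯∘M_p): M ≅ I[1,1], I[1,7], I[2,3], I[4,4], I[7,7].
μ_θ-semistable layers: μ^(1)=7; μ^(2)=5; μ^(3)=1; μ^(4)=-5/2; μ^(5)=-4; μ^(6)=-9

((1, 0, 0, 0, 0, 0, 2); (0, 0, 0, 0, 0, 1, 0); (0, 0, 0, 0, 1, 0, 0); (1, 1, 1, 1, 0, 0, 0); (0, 1, 1, 0, 0, 0, 0); (0, 0, 0, 1, 0, 0, 0))


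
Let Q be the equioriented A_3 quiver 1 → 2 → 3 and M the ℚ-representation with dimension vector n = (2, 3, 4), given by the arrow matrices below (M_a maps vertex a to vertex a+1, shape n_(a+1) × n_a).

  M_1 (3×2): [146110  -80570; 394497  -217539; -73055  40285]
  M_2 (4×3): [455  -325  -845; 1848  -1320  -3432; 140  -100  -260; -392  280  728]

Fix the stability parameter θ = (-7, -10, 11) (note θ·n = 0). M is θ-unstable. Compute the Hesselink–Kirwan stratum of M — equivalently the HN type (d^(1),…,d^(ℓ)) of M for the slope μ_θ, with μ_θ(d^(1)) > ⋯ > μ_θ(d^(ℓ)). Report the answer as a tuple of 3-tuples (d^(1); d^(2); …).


Via rank(M_{q-1}∘⋯∘M_p): M ≅ I[1,1], I[1,2], I[2,2], I[2,3], I[3,3]^3.
μ_θ-semistable layers: μ^(1)=11; μ^(2)=-7; μ^(3)=-17/2; μ^(4)=-10

((0, 0, 4); (1, 0, 0); (1, 1, 0); (0, 2, 0))


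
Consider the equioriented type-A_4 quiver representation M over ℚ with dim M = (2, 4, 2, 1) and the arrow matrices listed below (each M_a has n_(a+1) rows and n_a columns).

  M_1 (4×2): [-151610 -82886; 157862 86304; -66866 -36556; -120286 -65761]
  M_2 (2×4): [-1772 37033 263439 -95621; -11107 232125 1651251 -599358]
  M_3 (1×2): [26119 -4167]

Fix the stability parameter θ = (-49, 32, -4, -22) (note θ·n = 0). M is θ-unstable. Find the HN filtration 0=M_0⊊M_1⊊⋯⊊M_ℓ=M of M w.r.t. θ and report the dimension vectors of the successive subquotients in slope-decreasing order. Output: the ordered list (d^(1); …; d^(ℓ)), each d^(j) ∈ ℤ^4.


Interval decomposition of M: I[1,3], I[1,4], I[2,2]^2.
HN type (ℓ=4): μ^(1)=32; μ^(2)=14; μ^(3)=2; μ^(4)=-49

((0, 2, 0, 0); (0, 1, 1, 0); (0, 1, 1, 1); (2, 0, 0, 0))


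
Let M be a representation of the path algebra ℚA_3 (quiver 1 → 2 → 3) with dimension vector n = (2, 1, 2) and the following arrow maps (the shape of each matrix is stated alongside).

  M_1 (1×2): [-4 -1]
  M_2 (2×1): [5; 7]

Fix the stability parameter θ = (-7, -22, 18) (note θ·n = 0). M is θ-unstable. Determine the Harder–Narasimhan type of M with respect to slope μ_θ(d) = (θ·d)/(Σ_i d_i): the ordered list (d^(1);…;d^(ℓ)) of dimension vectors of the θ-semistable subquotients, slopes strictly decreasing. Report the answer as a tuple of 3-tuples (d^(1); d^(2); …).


Via rank(M_{q-1}∘⋯∘M_p): M ≅ I[1,1], I[1,3], I[3,3].
μ_θ-semistable layers: μ^(1)=18; μ^(2)=-7; μ^(3)=-29/2

((0, 0, 2); (1, 0, 0); (1, 1, 0))


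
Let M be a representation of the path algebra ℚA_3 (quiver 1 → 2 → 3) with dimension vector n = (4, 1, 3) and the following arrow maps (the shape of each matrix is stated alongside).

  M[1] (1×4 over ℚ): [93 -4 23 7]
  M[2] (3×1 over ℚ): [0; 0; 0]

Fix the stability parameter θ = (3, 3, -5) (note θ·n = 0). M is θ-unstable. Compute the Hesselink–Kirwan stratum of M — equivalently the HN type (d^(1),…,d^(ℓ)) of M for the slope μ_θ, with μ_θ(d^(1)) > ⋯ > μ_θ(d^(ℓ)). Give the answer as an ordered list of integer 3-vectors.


Via rank(M_{q-1}∘⋯∘M_p): M ≅ I[1,1]^3, I[1,2], I[3,3]^3.
μ_θ-semistable layers: μ^(1)=3; μ^(2)=-5

((4, 1, 0); (0, 0, 3))


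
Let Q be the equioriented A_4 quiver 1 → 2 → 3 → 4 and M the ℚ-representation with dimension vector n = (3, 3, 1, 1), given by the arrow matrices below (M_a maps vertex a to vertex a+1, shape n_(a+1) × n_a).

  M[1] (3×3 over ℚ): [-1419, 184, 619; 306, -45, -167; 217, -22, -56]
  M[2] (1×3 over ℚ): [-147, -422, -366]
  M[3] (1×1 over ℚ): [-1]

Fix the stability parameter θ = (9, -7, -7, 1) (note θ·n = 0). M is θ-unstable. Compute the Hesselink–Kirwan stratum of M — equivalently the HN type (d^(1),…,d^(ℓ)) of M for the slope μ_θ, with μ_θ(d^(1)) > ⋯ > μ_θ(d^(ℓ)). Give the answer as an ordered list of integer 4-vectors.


Interval decomposition of M: I[1,2]^2, I[1,4].
HN type (ℓ=2): μ^(1)=1; μ^(2)=-5/3

((2, 2, 0, 1); (1, 1, 1, 0))


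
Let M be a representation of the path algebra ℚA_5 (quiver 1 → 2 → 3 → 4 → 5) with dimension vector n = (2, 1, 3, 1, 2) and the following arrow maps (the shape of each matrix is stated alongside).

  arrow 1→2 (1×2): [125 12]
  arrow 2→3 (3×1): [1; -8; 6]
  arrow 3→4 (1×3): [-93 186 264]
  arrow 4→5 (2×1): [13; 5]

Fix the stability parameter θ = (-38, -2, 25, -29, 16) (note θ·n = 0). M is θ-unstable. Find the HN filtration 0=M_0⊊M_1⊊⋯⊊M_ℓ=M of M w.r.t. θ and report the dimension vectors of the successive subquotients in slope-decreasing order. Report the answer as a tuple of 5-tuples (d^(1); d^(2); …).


Barcode: M ≅ I[1,1], I[1,5], I[3,3]^2, I[5,5]. HN layers by μ_θ (4 steps, strictly decreasing):
  μ^(1)=25; μ^(2)=16; μ^(3)=-2; μ^(4)=-38

((0, 0, 2, 0, 0); (0, 0, 0, 0, 2); (0, 1, 1, 1, 0); (2, 0, 0, 0, 0))


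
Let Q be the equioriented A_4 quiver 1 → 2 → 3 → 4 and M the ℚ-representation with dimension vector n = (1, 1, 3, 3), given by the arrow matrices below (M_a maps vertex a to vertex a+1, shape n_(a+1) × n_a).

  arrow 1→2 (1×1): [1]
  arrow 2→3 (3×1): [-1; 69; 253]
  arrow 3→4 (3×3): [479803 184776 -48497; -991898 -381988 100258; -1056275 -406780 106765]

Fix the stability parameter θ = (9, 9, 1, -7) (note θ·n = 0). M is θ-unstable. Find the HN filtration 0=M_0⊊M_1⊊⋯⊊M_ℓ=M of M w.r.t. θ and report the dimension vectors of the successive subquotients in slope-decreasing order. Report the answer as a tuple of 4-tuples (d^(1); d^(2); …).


Barcode: M ≅ I[1,3], I[3,4]^2, I[4,4]. HN layers by μ_θ (3 steps, strictly decreasing):
  μ^(1)=19/3; μ^(2)=-3; μ^(3)=-7

((1, 1, 1, 0); (0, 0, 2, 2); (0, 0, 0, 1))


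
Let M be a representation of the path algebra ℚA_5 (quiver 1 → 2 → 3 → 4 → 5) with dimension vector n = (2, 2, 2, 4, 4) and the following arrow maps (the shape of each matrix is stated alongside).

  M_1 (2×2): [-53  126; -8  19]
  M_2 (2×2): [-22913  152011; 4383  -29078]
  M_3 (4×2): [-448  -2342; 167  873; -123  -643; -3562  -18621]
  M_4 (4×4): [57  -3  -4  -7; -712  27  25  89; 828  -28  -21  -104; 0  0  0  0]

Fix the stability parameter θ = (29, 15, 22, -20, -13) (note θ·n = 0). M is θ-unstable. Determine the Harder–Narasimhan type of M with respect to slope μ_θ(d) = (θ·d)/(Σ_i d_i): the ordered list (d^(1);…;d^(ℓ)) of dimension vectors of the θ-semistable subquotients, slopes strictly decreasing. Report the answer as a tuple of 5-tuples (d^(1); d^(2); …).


Interval decomposition of M: I[1,5]^2, I[4,4], I[4,5], I[5,5].
HN type (ℓ=3): μ^(1)=33/5; μ^(2)=-13; μ^(3)=-20

((2, 2, 2, 2, 2); (0, 0, 0, 0, 2); (0, 0, 0, 2, 0))


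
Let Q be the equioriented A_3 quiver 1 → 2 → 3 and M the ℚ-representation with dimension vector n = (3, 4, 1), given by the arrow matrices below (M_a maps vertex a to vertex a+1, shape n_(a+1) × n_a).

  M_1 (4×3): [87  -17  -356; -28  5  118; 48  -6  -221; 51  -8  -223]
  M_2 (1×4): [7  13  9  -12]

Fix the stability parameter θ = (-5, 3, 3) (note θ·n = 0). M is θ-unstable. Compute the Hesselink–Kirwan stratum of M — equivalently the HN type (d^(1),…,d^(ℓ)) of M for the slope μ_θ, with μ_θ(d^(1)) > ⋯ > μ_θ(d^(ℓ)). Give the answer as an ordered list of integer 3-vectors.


Via rank(M_{q-1}∘⋯∘M_p): M ≅ I[1,2]^2, I[1,3], I[2,2].
μ_θ-semistable layers: μ^(1)=3; μ^(2)=-5

((0, 4, 1); (3, 0, 0))


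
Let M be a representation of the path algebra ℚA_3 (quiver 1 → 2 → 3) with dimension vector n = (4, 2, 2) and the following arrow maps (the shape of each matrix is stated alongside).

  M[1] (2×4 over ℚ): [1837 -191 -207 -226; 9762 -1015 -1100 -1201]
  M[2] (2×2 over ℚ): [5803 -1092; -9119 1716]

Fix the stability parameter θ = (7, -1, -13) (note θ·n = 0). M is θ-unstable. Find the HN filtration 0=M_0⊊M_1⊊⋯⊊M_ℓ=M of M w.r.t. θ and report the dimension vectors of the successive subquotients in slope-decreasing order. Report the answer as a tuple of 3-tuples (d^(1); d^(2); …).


Via rank(M_{q-1}∘⋯∘M_p): M ≅ I[1,1]^2, I[1,2], I[1,3], I[3,3].
μ_θ-semistable layers: μ^(1)=7; μ^(2)=3; μ^(3)=-7/3; μ^(4)=-13

((2, 0, 0); (1, 1, 0); (1, 1, 1); (0, 0, 1))


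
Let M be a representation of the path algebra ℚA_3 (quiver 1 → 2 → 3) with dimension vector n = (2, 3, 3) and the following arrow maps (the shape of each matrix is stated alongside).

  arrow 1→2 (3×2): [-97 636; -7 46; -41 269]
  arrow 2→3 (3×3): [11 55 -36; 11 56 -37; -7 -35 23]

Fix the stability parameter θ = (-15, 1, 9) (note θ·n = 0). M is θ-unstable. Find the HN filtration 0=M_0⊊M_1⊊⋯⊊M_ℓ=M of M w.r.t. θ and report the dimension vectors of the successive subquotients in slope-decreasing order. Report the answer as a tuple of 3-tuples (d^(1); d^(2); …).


Barcode: M ≅ I[1,3]^2, I[2,3]. HN layers by μ_θ (3 steps, strictly decreasing):
  μ^(1)=9; μ^(2)=1; μ^(3)=-15

((0, 0, 3); (0, 3, 0); (2, 0, 0))


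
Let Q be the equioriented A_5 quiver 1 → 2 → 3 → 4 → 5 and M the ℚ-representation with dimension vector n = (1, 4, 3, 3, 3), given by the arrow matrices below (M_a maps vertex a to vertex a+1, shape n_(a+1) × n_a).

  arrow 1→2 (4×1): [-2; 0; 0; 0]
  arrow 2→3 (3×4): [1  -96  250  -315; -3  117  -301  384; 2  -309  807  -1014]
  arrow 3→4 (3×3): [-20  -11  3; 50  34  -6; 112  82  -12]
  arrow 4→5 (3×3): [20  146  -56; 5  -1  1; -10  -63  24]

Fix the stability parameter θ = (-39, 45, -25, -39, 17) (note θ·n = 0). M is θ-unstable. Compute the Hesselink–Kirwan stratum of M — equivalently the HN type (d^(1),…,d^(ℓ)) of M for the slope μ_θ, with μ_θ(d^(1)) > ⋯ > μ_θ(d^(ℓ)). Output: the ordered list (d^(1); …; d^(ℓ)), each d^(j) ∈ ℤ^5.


Barcode: M ≅ I[1,5], I[2,2], I[2,4], I[2,5], I[5,5]. HN layers by μ_θ (4 steps, strictly decreasing):
  μ^(1)=45; μ^(2)=17; μ^(3)=-19/3; μ^(4)=-39

((0, 1, 0, 0, 0); (0, 0, 0, 0, 3); (0, 3, 3, 3, 0); (1, 0, 0, 0, 0))


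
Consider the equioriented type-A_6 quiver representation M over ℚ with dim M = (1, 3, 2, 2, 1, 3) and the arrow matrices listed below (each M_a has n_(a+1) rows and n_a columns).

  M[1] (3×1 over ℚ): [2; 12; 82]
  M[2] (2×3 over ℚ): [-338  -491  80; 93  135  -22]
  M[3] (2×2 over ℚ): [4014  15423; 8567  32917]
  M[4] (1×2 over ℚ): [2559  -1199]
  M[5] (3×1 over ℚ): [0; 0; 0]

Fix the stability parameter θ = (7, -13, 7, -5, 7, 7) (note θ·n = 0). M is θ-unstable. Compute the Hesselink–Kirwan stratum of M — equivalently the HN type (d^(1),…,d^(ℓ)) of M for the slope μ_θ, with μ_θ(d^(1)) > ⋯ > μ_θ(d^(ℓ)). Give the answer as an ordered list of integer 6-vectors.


Via rank(M_{q-1}∘⋯∘M_p): M ≅ I[1,5], I[2,2], I[2,4], I[6,6]^3.
μ_θ-semistable layers: μ^(1)=7; μ^(2)=1; μ^(3)=-3; μ^(4)=-13

((0, 0, 0, 0, 1, 3); (0, 0, 2, 2, 0, 0); (1, 1, 0, 0, 0, 0); (0, 2, 0, 0, 0, 0))


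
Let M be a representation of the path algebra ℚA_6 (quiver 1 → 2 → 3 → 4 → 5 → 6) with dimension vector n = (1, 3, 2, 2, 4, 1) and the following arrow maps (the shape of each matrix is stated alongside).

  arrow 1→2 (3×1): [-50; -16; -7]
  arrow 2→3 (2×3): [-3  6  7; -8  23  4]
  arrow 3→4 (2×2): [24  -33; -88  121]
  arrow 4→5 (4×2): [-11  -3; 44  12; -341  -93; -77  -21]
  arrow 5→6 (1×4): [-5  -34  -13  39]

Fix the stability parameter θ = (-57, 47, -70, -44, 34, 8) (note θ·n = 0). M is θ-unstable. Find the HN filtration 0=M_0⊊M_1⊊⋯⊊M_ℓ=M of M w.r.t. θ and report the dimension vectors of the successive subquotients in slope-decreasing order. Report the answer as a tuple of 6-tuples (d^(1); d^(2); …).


Interval decomposition of M: I[1,4], I[2,2], I[2,3], I[4,6], I[5,5]^3.
HN type (ℓ=7): μ^(1)=47; μ^(2)=34; μ^(3)=21; μ^(4)=-23/2; μ^(5)=-67/3; μ^(6)=-44; μ^(7)=-57

((0, 1, 0, 0, 0, 0); (0, 0, 0, 0, 3, 0); (0, 0, 0, 0, 1, 1); (0, 1, 1, 0, 0, 0); (0, 1, 1, 1, 0, 0); (0, 0, 0, 1, 0, 0); (1, 0, 0, 0, 0, 0))


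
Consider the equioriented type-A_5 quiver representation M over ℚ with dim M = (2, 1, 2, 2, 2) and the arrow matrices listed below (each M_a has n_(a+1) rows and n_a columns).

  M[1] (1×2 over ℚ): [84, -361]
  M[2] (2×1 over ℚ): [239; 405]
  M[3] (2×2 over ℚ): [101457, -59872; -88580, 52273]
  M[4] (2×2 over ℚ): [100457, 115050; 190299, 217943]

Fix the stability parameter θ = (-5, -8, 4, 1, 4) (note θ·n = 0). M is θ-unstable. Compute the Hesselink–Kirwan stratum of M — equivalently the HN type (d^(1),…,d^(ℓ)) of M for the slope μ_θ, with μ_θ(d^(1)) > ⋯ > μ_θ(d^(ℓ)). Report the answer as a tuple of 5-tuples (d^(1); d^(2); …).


Interval decomposition of M: I[1,1], I[1,5], I[3,5].
HN type (ℓ=4): μ^(1)=4; μ^(2)=5/2; μ^(3)=-5; μ^(4)=-13/2

((0, 0, 0, 0, 2); (0, 0, 2, 2, 0); (1, 0, 0, 0, 0); (1, 1, 0, 0, 0))


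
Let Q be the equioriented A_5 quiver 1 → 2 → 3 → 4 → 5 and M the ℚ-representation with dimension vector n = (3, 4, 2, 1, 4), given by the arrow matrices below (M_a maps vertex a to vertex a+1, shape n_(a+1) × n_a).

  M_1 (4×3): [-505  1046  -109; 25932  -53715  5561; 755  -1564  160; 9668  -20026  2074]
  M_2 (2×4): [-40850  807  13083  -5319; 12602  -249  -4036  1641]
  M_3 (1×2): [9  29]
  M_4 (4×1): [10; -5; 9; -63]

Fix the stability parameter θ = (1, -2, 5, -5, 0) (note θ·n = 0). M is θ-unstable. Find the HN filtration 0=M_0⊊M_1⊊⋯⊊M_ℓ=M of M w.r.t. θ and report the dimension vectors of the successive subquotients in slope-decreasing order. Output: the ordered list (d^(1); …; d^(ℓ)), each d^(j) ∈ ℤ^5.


Barcode: M ≅ I[1,2], I[1,3], I[1,5], I[2,2], I[5,5]^3. HN layers by μ_θ (4 steps, strictly decreasing):
  μ^(1)=5; μ^(2)=0; μ^(3)=-1/2; μ^(4)=-2

((0, 0, 1, 0, 0); (0, 0, 1, 1, 4); (3, 3, 0, 0, 0); (0, 1, 0, 0, 0))
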